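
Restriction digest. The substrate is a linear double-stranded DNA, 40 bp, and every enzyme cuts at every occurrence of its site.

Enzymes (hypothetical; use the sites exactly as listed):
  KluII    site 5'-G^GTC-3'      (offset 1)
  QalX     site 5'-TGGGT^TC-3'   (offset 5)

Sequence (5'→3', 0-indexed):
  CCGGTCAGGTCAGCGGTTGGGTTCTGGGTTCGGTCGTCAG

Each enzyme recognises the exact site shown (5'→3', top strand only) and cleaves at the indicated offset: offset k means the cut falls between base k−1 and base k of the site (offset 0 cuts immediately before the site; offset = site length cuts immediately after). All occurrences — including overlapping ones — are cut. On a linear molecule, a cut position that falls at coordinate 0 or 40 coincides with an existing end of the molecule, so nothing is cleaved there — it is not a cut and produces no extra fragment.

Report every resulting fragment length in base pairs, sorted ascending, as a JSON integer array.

Scan for sites:
  KluII GGTC/1: at [2, 7, 31] ⇒ [3, 8, 32]
  QalX TGGGTTC/5: at [17, 24] ⇒ [22, 29]

Pooled cuts: [3, 8, 22, 29, 32]

Fragments:
  [0,3): 3 bp
  [3,8): 5 bp
  [8,22): 14 bp
  [22,29): 7 bp
  [29,32): 3 bp
  [32,40): 8 bp

[3,3,5,7,8,14]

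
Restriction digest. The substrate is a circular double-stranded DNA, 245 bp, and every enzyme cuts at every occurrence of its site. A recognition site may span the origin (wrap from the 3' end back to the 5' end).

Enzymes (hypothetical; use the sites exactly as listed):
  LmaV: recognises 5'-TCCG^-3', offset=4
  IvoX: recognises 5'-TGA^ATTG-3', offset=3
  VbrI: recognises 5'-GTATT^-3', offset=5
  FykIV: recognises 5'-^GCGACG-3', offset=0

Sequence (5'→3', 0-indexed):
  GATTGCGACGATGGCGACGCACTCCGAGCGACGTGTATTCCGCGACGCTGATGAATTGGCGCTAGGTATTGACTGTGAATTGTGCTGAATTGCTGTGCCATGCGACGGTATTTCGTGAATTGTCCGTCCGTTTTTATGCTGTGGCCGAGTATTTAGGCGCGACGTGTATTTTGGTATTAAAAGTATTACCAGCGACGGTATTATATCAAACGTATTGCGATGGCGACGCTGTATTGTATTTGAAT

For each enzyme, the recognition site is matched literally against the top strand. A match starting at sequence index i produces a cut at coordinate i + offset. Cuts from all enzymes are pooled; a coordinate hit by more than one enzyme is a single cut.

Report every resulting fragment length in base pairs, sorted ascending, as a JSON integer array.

[1,1,2,4,4,5,5,6,6,8,8,8,9,9,9,10,11,11,12,12,12,13,13,13,14,16,23]

Scan for sites:
  LmaV TCCG/4: at [22, 38, 122, 126] ⇒ [26, 42, 126, 130]
  IvoX TGAATTG/3: at [51, 75, 85, 115] ⇒ [54, 78, 88, 118]
  VbrI GTATT/5: at [34, 65, 107, 148, 165, 173, 182, 197, 211, 230, 235] ⇒ [39, 70, 112, 153, 170, 178, 187, 202, 216, 235, 240]
  FykIV GCGACG/0: at [4, 13, 27, 41, 101, 158, 191, 222] ⇒ [4, 13, 27, 41, 101, 158, 191, 222]

Pooled cuts: [4, 13, 26, 27, 39, 41, 42, 54, 70, 78, 88, 101, 112, 118, 126, 130, 153, 158, 170, 178, 187, 191, 202, 216, 222, 235, 240]

Fragment lengths:
  4→13: 9 bp
  13→26: 13 bp
  26→27: 1 bp
  27→39: 12 bp
  39→41: 2 bp
  41→42: 1 bp
  42→54: 12 bp
  54→70: 16 bp
  70→78: 8 bp
  78→88: 10 bp
  88→101: 13 bp
  101→112: 11 bp
  112→118: 6 bp
  118→126: 8 bp
  126→130: 4 bp
  130→153: 23 bp
  153→158: 5 bp
  158→170: 12 bp
  170→178: 8 bp
  178→187: 9 bp
  187→191: 4 bp
  191→202: 11 bp
  202→216: 14 bp
  216→222: 6 bp
  222→235: 13 bp
  235→240: 5 bp
  240→4 (wrap): 245-240+4 = 9 bp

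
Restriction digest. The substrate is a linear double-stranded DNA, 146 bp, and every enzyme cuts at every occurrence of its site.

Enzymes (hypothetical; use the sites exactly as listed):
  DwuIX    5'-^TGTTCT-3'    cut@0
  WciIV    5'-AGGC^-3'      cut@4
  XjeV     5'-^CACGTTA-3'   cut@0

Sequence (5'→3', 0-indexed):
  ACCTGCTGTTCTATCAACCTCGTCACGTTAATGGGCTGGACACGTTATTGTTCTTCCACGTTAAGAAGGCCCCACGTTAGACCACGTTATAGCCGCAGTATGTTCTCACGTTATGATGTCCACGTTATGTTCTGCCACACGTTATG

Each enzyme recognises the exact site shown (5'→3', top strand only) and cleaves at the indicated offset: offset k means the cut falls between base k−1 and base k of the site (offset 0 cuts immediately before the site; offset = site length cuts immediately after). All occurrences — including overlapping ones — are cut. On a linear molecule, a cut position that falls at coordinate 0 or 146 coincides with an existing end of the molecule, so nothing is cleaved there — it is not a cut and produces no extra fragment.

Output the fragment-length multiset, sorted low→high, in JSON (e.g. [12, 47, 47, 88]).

[2,6,6,7,8,8,9,10,10,14,14,17,17,18]

Scan for sites:
  DwuIX (TGTTCT, off=0): starts [6, 48, 100, 127] → cuts [6, 48, 100, 127]
  WciIV (AGGC, off=4): starts [66] → cuts [70]
  XjeV (CACGTTA, off=0): starts [23, 40, 56, 72, 82, 106, 120, 137] → cuts [23, 40, 56, 72, 82, 106, 120, 137]

All cut coordinates (distinct, sorted): [6, 23, 40, 48, 56, 70, 72, 82, 100, 106, 120, 127, 137]

Fragment lengths:
  [0,6): 6 bp
  [6,23): 17 bp
  [23,40): 17 bp
  [40,48): 8 bp
  [48,56): 8 bp
  [56,70): 14 bp
  [70,72): 2 bp
  [72,82): 10 bp
  [82,100): 18 bp
  [100,106): 6 bp
  [106,120): 14 bp
  [120,127): 7 bp
  [127,137): 10 bp
  [137,146): 9 bp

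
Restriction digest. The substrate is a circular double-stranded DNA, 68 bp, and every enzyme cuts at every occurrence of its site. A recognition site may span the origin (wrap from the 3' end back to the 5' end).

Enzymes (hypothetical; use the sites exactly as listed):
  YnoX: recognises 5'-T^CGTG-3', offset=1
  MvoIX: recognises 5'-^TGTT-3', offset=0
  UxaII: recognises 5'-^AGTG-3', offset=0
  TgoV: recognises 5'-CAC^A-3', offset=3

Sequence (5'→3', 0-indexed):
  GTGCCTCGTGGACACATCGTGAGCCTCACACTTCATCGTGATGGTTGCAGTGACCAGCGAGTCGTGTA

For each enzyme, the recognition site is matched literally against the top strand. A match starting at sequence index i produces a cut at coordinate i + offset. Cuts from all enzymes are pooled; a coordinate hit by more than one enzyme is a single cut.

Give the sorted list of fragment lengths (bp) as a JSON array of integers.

[2,5,7,7,9,12,12,14]

Scan for sites:
  YnoX TCGTG/1: at [5, 16, 35, 61] ⇒ [6, 17, 36, 62]
  MvoIX (TGTT, off=0): no sites
  UxaII AGTG/0: at [48, 67] ⇒ [48, 67]
  TgoV CACA/3: at [12, 26] ⇒ [15, 29]

All cut coordinates (distinct, sorted): [6, 15, 17, 29, 36, 48, 62, 67]

Fragment lengths:
  6→15: 9 bp
  15→17: 2 bp
  17→29: 12 bp
  29→36: 7 bp
  36→48: 12 bp
  48→62: 14 bp
  62→67: 5 bp
  67→6 (wrap): 68-67+6 = 7 bp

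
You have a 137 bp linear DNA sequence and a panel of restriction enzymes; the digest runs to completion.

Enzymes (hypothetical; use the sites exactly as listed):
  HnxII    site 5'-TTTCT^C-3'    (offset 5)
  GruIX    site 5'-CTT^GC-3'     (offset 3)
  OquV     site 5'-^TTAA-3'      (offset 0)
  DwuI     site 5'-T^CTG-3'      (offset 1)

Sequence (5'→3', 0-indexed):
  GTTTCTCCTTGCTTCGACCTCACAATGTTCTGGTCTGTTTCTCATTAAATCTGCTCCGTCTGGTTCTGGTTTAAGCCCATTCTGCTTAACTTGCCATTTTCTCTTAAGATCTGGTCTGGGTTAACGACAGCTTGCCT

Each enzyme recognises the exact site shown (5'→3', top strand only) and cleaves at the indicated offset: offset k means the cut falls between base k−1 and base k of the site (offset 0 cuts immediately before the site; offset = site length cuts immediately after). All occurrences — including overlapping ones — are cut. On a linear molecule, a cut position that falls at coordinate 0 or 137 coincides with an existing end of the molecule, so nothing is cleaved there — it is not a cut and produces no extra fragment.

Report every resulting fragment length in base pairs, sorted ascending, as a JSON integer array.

[1,2,4,4,4,5,5,5,5,6,6,6,7,7,8,9,10,11,13,19]

Site scan:
  HnxII (TTTCTC, off=5): starts [1, 37, 97] → cuts [6, 42, 102]
  GruIX (CTTGC, off=3): starts [7, 89, 130] → cuts [10, 92, 133]
  OquV (TTAA, off=0): starts [44, 70, 85, 103, 120] → cuts [44, 70, 85, 103, 120]
  DwuI (TCTG, off=1): starts [28, 33, 49, 58, 64, 80, 109, 114] → cuts [29, 34, 50, 59, 65, 81, 110, 115]

All cut coordinates (distinct, sorted): [6, 10, 29, 34, 42, 44, 50, 59, 65, 70, 81, 85, 92, 102, 103, 110, 115, 120, 133]

Fragment lengths:
  [0,6): 6 bp
  [6,10): 4 bp
  [10,29): 19 bp
  [29,34): 5 bp
  [34,42): 8 bp
  [42,44): 2 bp
  [44,50): 6 bp
  [50,59): 9 bp
  [59,65): 6 bp
  [65,70): 5 bp
  [70,81): 11 bp
  [81,85): 4 bp
  [85,92): 7 bp
  [92,102): 10 bp
  [102,103): 1 bp
  [103,110): 7 bp
  [110,115): 5 bp
  [115,120): 5 bp
  [120,133): 13 bp
  [133,137): 4 bp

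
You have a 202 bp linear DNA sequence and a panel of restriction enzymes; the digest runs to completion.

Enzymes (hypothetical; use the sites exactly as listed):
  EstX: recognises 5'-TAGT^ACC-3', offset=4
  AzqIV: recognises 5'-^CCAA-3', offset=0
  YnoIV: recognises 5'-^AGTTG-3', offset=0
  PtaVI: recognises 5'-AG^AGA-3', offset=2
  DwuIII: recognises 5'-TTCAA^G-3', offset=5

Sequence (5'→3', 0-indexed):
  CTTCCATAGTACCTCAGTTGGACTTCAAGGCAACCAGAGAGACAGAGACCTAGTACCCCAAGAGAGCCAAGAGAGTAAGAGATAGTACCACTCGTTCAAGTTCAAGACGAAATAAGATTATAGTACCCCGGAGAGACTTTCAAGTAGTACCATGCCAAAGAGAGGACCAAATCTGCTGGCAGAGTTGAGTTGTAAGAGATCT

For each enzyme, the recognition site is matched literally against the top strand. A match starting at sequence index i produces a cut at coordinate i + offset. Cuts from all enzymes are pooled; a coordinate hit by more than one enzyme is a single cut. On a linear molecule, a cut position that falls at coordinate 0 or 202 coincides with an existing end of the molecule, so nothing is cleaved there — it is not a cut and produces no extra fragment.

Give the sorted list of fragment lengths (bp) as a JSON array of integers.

[2,3,4,5,5,5,5,5,6,6,6,6,6,6,7,8,9,9,9,9,10,10,13,13,16,19]

Scan for sites:
  EstX (TAGTACC, off=4): starts [6, 50, 82, 120, 144] → cuts [10, 54, 86, 124, 148]
  AzqIV (CCAA, off=0): starts [57, 66, 154, 166] → cuts [57, 66, 154, 166]
  YnoIV (AGTTG, off=0): starts [15, 182, 187] → cuts [15, 182, 187]
  PtaVI (AGAGA, off=2): starts [35, 37, 43, 60, 69, 77, 131, 158, 194] → cuts [37, 39, 45, 62, 71, 79, 133, 160, 196]
  DwuIII (TTCAAG, off=5): starts [23, 94, 100, 138] → cuts [28, 99, 105, 143]

Pooled cuts: [10, 15, 28, 37, 39, 45, 54, 57, 62, 66, 71, 79, 86, 99, 105, 124, 133, 143, 148, 154, 160, 166, 182, 187, 196]

Fragment lengths:
  [0,10): 10 bp
  [10,15): 5 bp
  [15,28): 13 bp
  [28,37): 9 bp
  [37,39): 2 bp
  [39,45): 6 bp
  [45,54): 9 bp
  [54,57): 3 bp
  [57,62): 5 bp
  [62,66): 4 bp
  [66,71): 5 bp
  [71,79): 8 bp
  [79,86): 7 bp
  [86,99): 13 bp
  [99,105): 6 bp
  [105,124): 19 bp
  [124,133): 9 bp
  [133,143): 10 bp
  [143,148): 5 bp
  [148,154): 6 bp
  [154,160): 6 bp
  [160,166): 6 bp
  [166,182): 16 bp
  [182,187): 5 bp
  [187,196): 9 bp
  [196,202): 6 bp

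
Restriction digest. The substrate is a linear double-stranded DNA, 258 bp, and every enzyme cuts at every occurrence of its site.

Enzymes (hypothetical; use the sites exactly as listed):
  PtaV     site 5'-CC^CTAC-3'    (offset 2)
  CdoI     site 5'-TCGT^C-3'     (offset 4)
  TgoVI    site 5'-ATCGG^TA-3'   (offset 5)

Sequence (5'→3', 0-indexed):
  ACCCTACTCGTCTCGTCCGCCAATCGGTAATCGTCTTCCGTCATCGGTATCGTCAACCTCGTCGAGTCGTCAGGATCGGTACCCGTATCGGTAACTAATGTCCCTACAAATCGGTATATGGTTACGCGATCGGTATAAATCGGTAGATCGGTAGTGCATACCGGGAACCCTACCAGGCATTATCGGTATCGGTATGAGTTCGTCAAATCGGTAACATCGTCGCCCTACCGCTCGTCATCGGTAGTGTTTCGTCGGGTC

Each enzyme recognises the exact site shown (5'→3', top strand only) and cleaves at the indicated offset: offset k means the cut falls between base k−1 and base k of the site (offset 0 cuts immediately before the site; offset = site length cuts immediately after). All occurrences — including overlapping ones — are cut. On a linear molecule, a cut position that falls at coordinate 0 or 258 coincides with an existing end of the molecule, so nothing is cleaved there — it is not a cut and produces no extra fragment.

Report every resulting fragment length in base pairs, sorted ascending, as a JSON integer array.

Per-enzyme occurrences:
  PtaV (CCCTAC, off=2): starts [1, 101, 167, 222] → cuts [3, 103, 169, 224]
  CdoI (TCGTC, off=4): starts [7, 12, 30, 49, 58, 66, 199, 216, 231, 248] → cuts [11, 16, 34, 53, 62, 70, 203, 220, 235, 252]
  TgoVI (ATCGGTA, off=5): starts [22, 42, 74, 86, 109, 128, 138, 146, 181, 187, 206, 236] → cuts [27, 47, 79, 91, 114, 133, 143, 151, 186, 192, 211, 241]

Pooled cuts: [3, 11, 16, 27, 34, 47, 53, 62, 70, 79, 91, 103, 114, 133, 143, 151, 169, 186, 192, 203, 211, 220, 224, 235, 241, 252]

Fragment lengths:
  [0,3): 3 bp
  [3,11): 8 bp
  [11,16): 5 bp
  [16,27): 11 bp
  [27,34): 7 bp
  [34,47): 13 bp
  [47,53): 6 bp
  [53,62): 9 bp
  [62,70): 8 bp
  [70,79): 9 bp
  [79,91): 12 bp
  [91,103): 12 bp
  [103,114): 11 bp
  [114,133): 19 bp
  [133,143): 10 bp
  [143,151): 8 bp
  [151,169): 18 bp
  [169,186): 17 bp
  [186,192): 6 bp
  [192,203): 11 bp
  [203,211): 8 bp
  [211,220): 9 bp
  [220,224): 4 bp
  [224,235): 11 bp
  [235,241): 6 bp
  [241,252): 11 bp
  [252,258): 6 bp

[3,4,5,6,6,6,6,7,8,8,8,8,9,9,9,10,11,11,11,11,11,12,12,13,17,18,19]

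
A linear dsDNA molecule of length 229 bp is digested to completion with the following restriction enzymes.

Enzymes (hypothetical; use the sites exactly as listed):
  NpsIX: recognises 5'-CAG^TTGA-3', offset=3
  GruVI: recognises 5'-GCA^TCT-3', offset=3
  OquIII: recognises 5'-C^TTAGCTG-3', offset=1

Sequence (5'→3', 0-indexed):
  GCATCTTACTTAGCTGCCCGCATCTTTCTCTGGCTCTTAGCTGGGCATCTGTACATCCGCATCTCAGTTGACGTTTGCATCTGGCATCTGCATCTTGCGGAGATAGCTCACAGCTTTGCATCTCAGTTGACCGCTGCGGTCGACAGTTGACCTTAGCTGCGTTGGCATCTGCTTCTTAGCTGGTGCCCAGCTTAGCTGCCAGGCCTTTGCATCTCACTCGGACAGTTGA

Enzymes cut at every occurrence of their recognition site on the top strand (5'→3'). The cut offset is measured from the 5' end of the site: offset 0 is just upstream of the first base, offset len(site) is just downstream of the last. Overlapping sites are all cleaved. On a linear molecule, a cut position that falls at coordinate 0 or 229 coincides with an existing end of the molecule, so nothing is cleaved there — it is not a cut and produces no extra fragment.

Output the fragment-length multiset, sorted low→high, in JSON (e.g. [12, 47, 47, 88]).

[3,4,6,6,6,6,6,7,8,11,12,13,14,14,14,15,16,20,20,28]

Per-enzyme occurrences:
  NpsIX CAGTTGA/3: at [64, 123, 143, 222] ⇒ [67, 126, 146, 225]
  GruVI GCATCT/3: at [0, 19, 44, 58, 76, 83, 89, 117, 164, 208] ⇒ [3, 22, 47, 61, 79, 86, 92, 120, 167, 211]
  OquIII CTTAGCTG/1: at [8, 35, 151, 174, 190] ⇒ [9, 36, 152, 175, 191]

Pooled cuts: [3, 9, 22, 36, 47, 61, 67, 79, 86, 92, 120, 126, 146, 152, 167, 175, 191, 211, 225]

Fragment lengths:
  [0,3): 3 bp
  [3,9): 6 bp
  [9,22): 13 bp
  [22,36): 14 bp
  [36,47): 11 bp
  [47,61): 14 bp
  [61,67): 6 bp
  [67,79): 12 bp
  [79,86): 7 bp
  [86,92): 6 bp
  [92,120): 28 bp
  [120,126): 6 bp
  [126,146): 20 bp
  [146,152): 6 bp
  [152,167): 15 bp
  [167,175): 8 bp
  [175,191): 16 bp
  [191,211): 20 bp
  [211,225): 14 bp
  [225,229): 4 bp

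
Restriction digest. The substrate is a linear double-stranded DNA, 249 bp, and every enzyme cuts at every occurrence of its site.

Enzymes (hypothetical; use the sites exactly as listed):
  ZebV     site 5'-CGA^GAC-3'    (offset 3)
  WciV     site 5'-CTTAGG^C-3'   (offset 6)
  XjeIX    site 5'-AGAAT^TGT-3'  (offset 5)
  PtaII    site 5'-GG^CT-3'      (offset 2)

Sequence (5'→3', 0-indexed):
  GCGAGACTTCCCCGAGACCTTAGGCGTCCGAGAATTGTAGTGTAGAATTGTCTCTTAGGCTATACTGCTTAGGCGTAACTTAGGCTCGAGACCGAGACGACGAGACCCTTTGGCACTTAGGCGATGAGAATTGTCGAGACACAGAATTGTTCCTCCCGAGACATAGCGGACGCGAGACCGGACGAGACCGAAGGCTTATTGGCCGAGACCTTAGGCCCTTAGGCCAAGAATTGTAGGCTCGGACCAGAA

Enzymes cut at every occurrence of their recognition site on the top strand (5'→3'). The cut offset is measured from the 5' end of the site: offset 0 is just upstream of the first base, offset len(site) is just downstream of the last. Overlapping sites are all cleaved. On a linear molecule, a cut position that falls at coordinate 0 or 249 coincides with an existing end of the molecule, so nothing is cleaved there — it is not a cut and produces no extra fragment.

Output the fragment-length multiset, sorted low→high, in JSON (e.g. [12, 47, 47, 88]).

Site scan:
  ZebV CGAGAC/3: at [1, 12, 86, 92, 100, 134, 156, 172, 182, 203] ⇒ [4, 15, 89, 95, 103, 137, 159, 175, 185, 206]
  WciV CTTAGGC/6: at [18, 53, 67, 78, 115, 209, 217] ⇒ [24, 59, 73, 84, 121, 215, 223]
  XjeIX AGAATTGT/5: at [30, 43, 126, 142, 226] ⇒ [35, 48, 131, 147, 231]
  PtaII GGCT/2: at [57, 82, 192, 235] ⇒ [59, 84, 194, 237]

All cut coordinates (distinct, sorted): [4, 15, 24, 35, 48, 59, 73, 84, 89, 95, 103, 121, 131, 137, 147, 159, 175, 185, 194, 206, 215, 223, 231, 237]

Fragments:
  [0,4): 4 bp
  [4,15): 11 bp
  [15,24): 9 bp
  [24,35): 11 bp
  [35,48): 13 bp
  [48,59): 11 bp
  [59,73): 14 bp
  [73,84): 11 bp
  [84,89): 5 bp
  [89,95): 6 bp
  [95,103): 8 bp
  [103,121): 18 bp
  [121,131): 10 bp
  [131,137): 6 bp
  [137,147): 10 bp
  [147,159): 12 bp
  [159,175): 16 bp
  [175,185): 10 bp
  [185,194): 9 bp
  [194,206): 12 bp
  [206,215): 9 bp
  [215,223): 8 bp
  [223,231): 8 bp
  [231,237): 6 bp
  [237,249): 12 bp

[4,5,6,6,6,8,8,8,9,9,9,10,10,10,11,11,11,11,12,12,12,13,14,16,18]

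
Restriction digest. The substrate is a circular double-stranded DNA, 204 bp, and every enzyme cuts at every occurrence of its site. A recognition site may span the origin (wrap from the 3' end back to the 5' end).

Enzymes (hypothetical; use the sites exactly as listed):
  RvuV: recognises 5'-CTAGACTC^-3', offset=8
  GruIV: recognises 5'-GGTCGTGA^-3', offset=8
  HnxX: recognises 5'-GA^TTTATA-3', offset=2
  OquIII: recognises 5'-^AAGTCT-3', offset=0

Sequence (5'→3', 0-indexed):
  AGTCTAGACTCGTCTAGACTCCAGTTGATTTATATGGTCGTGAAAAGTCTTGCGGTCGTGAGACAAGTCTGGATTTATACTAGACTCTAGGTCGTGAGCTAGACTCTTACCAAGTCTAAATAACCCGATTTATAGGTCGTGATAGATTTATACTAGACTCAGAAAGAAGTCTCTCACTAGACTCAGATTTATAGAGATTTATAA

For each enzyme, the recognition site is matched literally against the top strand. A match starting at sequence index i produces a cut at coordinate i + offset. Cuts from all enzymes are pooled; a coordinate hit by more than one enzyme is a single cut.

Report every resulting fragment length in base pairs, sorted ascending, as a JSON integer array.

[1,3,3,4,5,6,6,7,9,9,10,10,10,12,14,14,14,15,17,17,18]

Per-enzyme occurrences:
  RvuV (CTAGACTC, off=8): starts [3, 13, 79, 98, 152, 176] → cuts [11, 21, 87, 106, 160, 184]
  GruIV (GGTCGTGA, off=8): starts [35, 53, 89, 134] → cuts [43, 61, 97, 142]
  HnxX (GATTTATA, off=2): starts [26, 71, 126, 144, 185, 195] → cuts [28, 73, 128, 146, 187, 197]
  OquIII (AAGTCT, off=0): starts [44, 64, 111, 166, 203] → cuts [44, 64, 111, 166, 203]

Pooled cuts: [11, 21, 28, 43, 44, 61, 64, 73, 87, 97, 106, 111, 128, 142, 146, 160, 166, 184, 187, 197, 203]

Fragments:
  11→21: 10 bp
  21→28: 7 bp
  28→43: 15 bp
  43→44: 1 bp
  44→61: 17 bp
  61→64: 3 bp
  64→73: 9 bp
  73→87: 14 bp
  87→97: 10 bp
  97→106: 9 bp
  106→111: 5 bp
  111→128: 17 bp
  128→142: 14 bp
  142→146: 4 bp
  146→160: 14 bp
  160→166: 6 bp
  166→184: 18 bp
  184→187: 3 bp
  187→197: 10 bp
  197→203: 6 bp
  203→11 (wrap): 204-203+11 = 12 bp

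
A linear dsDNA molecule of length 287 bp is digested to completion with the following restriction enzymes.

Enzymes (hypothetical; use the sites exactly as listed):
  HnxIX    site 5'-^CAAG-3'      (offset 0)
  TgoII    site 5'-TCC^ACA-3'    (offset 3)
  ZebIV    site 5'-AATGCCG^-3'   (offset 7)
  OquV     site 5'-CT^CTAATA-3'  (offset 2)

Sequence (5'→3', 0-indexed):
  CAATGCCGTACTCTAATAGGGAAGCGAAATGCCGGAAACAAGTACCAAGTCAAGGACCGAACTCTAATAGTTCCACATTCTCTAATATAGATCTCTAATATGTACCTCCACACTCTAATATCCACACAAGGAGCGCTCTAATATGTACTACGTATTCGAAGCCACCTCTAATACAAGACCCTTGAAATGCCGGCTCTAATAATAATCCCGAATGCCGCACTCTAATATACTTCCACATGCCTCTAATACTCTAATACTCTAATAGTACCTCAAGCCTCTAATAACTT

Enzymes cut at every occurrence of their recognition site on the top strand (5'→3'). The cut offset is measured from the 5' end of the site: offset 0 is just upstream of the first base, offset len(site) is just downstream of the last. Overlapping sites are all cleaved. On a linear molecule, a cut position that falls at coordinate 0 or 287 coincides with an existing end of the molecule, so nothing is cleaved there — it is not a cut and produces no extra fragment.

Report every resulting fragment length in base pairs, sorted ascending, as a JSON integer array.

[3,3,4,4,4,5,5,6,7,7,7,8,8,8,8,9,10,11,11,12,13,13,13,15,19,22,22,30]

Per-enzyme occurrences:
  HnxIX (CAAG, off=0): starts [38, 45, 50, 126, 173, 270] → cuts [38, 45, 50, 126, 173, 270]
  TgoII (TCCACA, off=3): starts [71, 106, 120, 231] → cuts [74, 109, 123, 234]
  ZebIV (AATGCCG, off=7): starts [1, 27, 185, 210] → cuts [8, 34, 192, 217]
  OquV (CTCTAATA, off=2): starts [10, 61, 79, 92, 112, 135, 165, 193, 219, 240, 248, 256, 275] → cuts [12, 63, 81, 94, 114, 137, 167, 195, 221, 242, 250, 258, 277]

All cut coordinates (distinct, sorted): [8, 12, 34, 38, 45, 50, 63, 74, 81, 94, 109, 114, 123, 126, 137, 167, 173, 192, 195, 217, 221, 234, 242, 250, 258, 270, 277]

Fragments:
  [0,8): 8 bp
  [8,12): 4 bp
  [12,34): 22 bp
  [34,38): 4 bp
  [38,45): 7 bp
  [45,50): 5 bp
  [50,63): 13 bp
  [63,74): 11 bp
  [74,81): 7 bp
  [81,94): 13 bp
  [94,109): 15 bp
  [109,114): 5 bp
  [114,123): 9 bp
  [123,126): 3 bp
  [126,137): 11 bp
  [137,167): 30 bp
  [167,173): 6 bp
  [173,192): 19 bp
  [192,195): 3 bp
  [195,217): 22 bp
  [217,221): 4 bp
  [221,234): 13 bp
  [234,242): 8 bp
  [242,250): 8 bp
  [250,258): 8 bp
  [258,270): 12 bp
  [270,277): 7 bp
  [277,287): 10 bp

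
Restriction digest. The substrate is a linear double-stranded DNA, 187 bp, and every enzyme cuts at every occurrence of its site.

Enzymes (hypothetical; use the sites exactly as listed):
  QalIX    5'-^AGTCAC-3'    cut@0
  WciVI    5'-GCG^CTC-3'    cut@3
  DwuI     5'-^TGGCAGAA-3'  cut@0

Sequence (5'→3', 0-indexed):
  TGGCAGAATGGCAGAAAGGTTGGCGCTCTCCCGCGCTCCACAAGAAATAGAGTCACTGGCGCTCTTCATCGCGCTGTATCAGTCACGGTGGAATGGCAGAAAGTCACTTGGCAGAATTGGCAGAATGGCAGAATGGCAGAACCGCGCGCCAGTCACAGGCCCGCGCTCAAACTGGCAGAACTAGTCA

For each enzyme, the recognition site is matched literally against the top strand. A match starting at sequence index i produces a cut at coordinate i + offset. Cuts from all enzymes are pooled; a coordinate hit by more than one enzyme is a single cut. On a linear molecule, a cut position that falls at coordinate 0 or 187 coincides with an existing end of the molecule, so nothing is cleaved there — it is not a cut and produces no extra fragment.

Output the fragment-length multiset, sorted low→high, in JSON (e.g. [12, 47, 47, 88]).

[7,7,8,8,8,8,9,10,11,13,15,15,15,17,17,19]

Per-enzyme occurrences:
  QalIX (AGTCAC, off=0): starts [50, 80, 101, 150] → cuts [50, 80, 101, 150]
  WciVI (GCGCTC, off=3): starts [22, 32, 58, 162] → cuts [25, 35, 61, 165]
  DwuI (TGGCAGAA, off=0): starts [0, 8, 93, 108, 117, 125, 133, 172] → cuts [8, 93, 108, 117, 125, 133, 172] (position 0 is a terminus of the linear molecule — no cut)

Pooled cuts: [8, 25, 35, 50, 61, 80, 93, 101, 108, 117, 125, 133, 150, 165, 172]

Fragment lengths:
  [0,8): 8 bp
  [8,25): 17 bp
  [25,35): 10 bp
  [35,50): 15 bp
  [50,61): 11 bp
  [61,80): 19 bp
  [80,93): 13 bp
  [93,101): 8 bp
  [101,108): 7 bp
  [108,117): 9 bp
  [117,125): 8 bp
  [125,133): 8 bp
  [133,150): 17 bp
  [150,165): 15 bp
  [165,172): 7 bp
  [172,187): 15 bp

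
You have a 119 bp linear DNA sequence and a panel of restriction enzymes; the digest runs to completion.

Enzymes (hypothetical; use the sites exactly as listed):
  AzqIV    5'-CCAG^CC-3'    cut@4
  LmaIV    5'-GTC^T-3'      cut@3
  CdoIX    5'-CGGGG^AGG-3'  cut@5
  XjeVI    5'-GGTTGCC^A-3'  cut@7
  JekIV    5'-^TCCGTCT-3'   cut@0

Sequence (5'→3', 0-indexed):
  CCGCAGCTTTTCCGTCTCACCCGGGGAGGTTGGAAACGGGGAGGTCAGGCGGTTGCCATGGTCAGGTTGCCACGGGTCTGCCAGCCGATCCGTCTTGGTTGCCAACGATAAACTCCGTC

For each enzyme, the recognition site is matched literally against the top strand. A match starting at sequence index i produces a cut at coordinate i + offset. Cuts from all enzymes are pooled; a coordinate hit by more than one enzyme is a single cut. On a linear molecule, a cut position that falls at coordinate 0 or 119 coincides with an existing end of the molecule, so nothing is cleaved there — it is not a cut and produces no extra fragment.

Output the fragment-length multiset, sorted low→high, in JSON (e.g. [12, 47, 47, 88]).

[4,6,6,6,7,9,10,10,14,15,16,16]

Site scan:
  AzqIV CCAGCC/4: at [80] ⇒ [84]
  LmaIV GTCT/3: at [13, 75, 91] ⇒ [16, 78, 94]
  CdoIX CGGGGAGG/5: at [21, 36] ⇒ [26, 41]
  XjeVI GGTTGCCA/7: at [50, 64, 96] ⇒ [57, 71, 103]
  JekIV TCCGTCT/0: at [10, 88] ⇒ [10, 88]

All cut coordinates (distinct, sorted): [10, 16, 26, 41, 57, 71, 78, 84, 88, 94, 103]

Fragment lengths:
  [0,10): 10 bp
  [10,16): 6 bp
  [16,26): 10 bp
  [26,41): 15 bp
  [41,57): 16 bp
  [57,71): 14 bp
  [71,78): 7 bp
  [78,84): 6 bp
  [84,88): 4 bp
  [88,94): 6 bp
  [94,103): 9 bp
  [103,119): 16 bp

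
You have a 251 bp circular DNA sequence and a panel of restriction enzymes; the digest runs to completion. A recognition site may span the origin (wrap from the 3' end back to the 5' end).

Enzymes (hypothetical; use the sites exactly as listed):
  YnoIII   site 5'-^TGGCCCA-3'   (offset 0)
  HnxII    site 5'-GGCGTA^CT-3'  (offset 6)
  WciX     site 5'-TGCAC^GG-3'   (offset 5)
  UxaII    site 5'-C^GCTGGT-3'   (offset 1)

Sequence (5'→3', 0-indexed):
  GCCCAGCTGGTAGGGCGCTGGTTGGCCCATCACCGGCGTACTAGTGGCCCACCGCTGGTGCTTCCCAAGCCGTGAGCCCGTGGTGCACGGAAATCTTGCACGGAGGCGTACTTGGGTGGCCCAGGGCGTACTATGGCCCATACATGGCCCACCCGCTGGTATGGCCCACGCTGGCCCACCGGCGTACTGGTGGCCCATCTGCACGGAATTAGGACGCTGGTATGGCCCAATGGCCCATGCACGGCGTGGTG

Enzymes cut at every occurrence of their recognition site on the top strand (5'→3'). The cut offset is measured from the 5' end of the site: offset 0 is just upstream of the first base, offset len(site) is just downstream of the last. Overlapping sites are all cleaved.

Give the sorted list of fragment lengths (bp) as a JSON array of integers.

Site scan:
  YnoIII (TGGCCCA, off=0): starts [22, 44, 116, 133, 144, 161, 171, 190, 222, 230, 249] → cuts [22, 44, 116, 133, 144, 161, 171, 190, 222, 230, 249]
  HnxII (GGCGTACT, off=6): starts [34, 104, 124, 180] → cuts [40, 110, 130, 186]
  WciX (TGCACGG, off=5): starts [83, 96, 199, 237] → cuts [88, 101, 204, 242]
  UxaII (CGCTGGT, off=1): starts [15, 52, 153, 214] → cuts [16, 53, 154, 215]

Pooled cuts: [16, 22, 40, 44, 53, 88, 101, 110, 116, 130, 133, 144, 154, 161, 171, 186, 190, 204, 215, 222, 230, 242, 249]

Fragments:
  16→22: 6 bp
  22→40: 18 bp
  40→44: 4 bp
  44→53: 9 bp
  53→88: 35 bp
  88→101: 13 bp
  101→110: 9 bp
  110→116: 6 bp
  116→130: 14 bp
  130→133: 3 bp
  133→144: 11 bp
  144→154: 10 bp
  154→161: 7 bp
  161→171: 10 bp
  171→186: 15 bp
  186→190: 4 bp
  190→204: 14 bp
  204→215: 11 bp
  215→222: 7 bp
  222→230: 8 bp
  230→242: 12 bp
  242→249: 7 bp
  249→16 (wrap): 251-249+16 = 18 bp

[3,4,4,6,6,7,7,7,8,9,9,10,10,11,11,12,13,14,14,15,18,18,35]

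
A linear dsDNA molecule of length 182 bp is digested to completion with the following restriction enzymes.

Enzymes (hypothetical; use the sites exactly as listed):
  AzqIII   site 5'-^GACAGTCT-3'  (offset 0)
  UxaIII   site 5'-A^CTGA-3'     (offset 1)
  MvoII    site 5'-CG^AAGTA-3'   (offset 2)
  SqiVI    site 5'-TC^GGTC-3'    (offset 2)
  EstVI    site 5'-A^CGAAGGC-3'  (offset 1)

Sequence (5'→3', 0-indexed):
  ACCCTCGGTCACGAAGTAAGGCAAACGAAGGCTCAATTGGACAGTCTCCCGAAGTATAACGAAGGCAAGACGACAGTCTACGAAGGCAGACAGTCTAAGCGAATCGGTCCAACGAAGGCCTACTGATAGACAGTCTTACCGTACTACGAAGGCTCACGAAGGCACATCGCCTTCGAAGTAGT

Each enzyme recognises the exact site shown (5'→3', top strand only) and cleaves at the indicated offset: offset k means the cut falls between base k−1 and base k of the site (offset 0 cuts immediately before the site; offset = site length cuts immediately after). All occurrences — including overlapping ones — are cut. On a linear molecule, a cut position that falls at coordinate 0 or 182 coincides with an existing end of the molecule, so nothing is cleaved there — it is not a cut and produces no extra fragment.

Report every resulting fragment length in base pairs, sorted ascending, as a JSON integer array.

Per-enzyme occurrences:
  AzqIII (GACAGTCT, off=0): starts [39, 71, 88, 128] → cuts [39, 71, 88, 128]
  UxaIII (ACTGA, off=1): starts [121] → cuts [122]
  MvoII (CGAAGTA, off=2): starts [11, 49, 173] → cuts [13, 51, 175]
  SqiVI (TCGGTC, off=2): starts [4, 103] → cuts [6, 105]
  EstVI (ACGAAGGC, off=1): starts [24, 58, 79, 111, 145, 155] → cuts [25, 59, 80, 112, 146, 156]

Pooled cuts: [6, 13, 25, 39, 51, 59, 71, 80, 88, 105, 112, 122, 128, 146, 156, 175]

Fragments:
  [0,6): 6 bp
  [6,13): 7 bp
  [13,25): 12 bp
  [25,39): 14 bp
  [39,51): 12 bp
  [51,59): 8 bp
  [59,71): 12 bp
  [71,80): 9 bp
  [80,88): 8 bp
  [88,105): 17 bp
  [105,112): 7 bp
  [112,122): 10 bp
  [122,128): 6 bp
  [128,146): 18 bp
  [146,156): 10 bp
  [156,175): 19 bp
  [175,182): 7 bp

[6,6,7,7,7,8,8,9,10,10,12,12,12,14,17,18,19]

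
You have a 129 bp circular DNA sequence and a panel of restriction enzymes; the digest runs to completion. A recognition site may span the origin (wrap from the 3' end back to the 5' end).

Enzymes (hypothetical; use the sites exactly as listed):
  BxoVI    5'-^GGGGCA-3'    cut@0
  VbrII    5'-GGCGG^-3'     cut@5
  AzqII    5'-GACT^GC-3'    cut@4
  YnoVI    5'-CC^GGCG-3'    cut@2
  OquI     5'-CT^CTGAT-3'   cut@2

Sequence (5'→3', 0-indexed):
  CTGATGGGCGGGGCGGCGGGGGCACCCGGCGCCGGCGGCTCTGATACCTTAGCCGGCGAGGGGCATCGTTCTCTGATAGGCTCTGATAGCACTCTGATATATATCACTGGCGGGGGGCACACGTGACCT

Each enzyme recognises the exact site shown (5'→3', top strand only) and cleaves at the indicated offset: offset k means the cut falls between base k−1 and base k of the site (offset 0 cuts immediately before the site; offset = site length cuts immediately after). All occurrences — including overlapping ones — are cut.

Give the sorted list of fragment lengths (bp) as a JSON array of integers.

Scan for sites:
  BxoVI GGGGCA/0: at [18, 59, 113] ⇒ [18, 59, 113]
  VbrII GGCGG/5: at [6, 11, 14, 33, 108] ⇒ [11, 16, 19, 38, 113]
  AzqII (GACTGC, off=4): no sites
  YnoVI CCGGCG/2: at [25, 31, 52] ⇒ [27, 33, 54]
  OquI CTCTGAT/2: at [38, 70, 80, 91, 127] ⇒ [0, 40, 72, 82, 93]

Pooled cuts: [0, 11, 16, 18, 19, 27, 33, 38, 40, 54, 59, 72, 82, 93, 113]

Fragments:
  0→11: 11 bp
  11→16: 5 bp
  16→18: 2 bp
  18→19: 1 bp
  19→27: 8 bp
  27→33: 6 bp
  33→38: 5 bp
  38→40: 2 bp
  40→54: 14 bp
  54→59: 5 bp
  59→72: 13 bp
  72→82: 10 bp
  82→93: 11 bp
  93→113: 20 bp
  113→0 (wrap): 129-113+0 = 16 bp

[1,2,2,5,5,5,6,8,10,11,11,13,14,16,20]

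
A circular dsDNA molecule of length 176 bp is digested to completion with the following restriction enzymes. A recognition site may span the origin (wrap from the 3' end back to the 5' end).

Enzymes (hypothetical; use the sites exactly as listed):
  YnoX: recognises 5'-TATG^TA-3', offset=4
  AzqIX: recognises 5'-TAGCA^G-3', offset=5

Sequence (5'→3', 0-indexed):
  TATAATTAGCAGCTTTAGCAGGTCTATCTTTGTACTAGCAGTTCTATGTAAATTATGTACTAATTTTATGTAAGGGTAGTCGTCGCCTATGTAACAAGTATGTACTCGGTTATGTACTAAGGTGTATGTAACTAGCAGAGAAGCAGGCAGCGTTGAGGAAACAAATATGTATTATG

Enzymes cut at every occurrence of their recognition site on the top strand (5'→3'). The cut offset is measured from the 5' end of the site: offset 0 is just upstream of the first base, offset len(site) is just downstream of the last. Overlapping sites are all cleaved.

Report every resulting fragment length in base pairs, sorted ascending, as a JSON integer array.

[7,8,9,9,9,11,11,12,13,14,20,21,32]

Scan for sites:
  YnoX (TATGTA, off=4): starts [44, 53, 66, 87, 98, 110, 124, 165, 172] → cuts [0, 48, 57, 70, 91, 102, 114, 128, 169]
  AzqIX (TAGCAG, off=5): starts [6, 15, 35, 132] → cuts [11, 20, 40, 137]

Pooled cuts: [0, 11, 20, 40, 48, 57, 70, 91, 102, 114, 128, 137, 169]

Fragments:
  0→11: 11 bp
  11→20: 9 bp
  20→40: 20 bp
  40→48: 8 bp
  48→57: 9 bp
  57→70: 13 bp
  70→91: 21 bp
  91→102: 11 bp
  102→114: 12 bp
  114→128: 14 bp
  128→137: 9 bp
  137→169: 32 bp
  169→0 (wrap): 176-169+0 = 7 bp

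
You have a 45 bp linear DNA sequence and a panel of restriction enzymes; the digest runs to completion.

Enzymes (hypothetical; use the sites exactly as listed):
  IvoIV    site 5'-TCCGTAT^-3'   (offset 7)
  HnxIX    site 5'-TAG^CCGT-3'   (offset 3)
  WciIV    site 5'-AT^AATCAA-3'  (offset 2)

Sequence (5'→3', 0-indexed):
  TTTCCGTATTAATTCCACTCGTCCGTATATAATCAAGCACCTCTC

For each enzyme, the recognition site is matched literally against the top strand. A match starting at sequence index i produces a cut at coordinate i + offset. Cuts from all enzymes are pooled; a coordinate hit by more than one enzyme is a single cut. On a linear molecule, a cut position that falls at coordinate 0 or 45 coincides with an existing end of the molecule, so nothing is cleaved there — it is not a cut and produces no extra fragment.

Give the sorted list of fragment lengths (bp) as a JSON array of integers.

Site scan:
  IvoIV (TCCGTAT, off=7): starts [2, 21] → cuts [9, 28]
  HnxIX (TAGCCGT, off=3): no sites
  WciIV (ATAATCAA, off=2): starts [28] → cuts [30]

All cut coordinates (distinct, sorted): [9, 28, 30]

Fragment lengths:
  [0,9): 9 bp
  [9,28): 19 bp
  [28,30): 2 bp
  [30,45): 15 bp

[2,9,15,19]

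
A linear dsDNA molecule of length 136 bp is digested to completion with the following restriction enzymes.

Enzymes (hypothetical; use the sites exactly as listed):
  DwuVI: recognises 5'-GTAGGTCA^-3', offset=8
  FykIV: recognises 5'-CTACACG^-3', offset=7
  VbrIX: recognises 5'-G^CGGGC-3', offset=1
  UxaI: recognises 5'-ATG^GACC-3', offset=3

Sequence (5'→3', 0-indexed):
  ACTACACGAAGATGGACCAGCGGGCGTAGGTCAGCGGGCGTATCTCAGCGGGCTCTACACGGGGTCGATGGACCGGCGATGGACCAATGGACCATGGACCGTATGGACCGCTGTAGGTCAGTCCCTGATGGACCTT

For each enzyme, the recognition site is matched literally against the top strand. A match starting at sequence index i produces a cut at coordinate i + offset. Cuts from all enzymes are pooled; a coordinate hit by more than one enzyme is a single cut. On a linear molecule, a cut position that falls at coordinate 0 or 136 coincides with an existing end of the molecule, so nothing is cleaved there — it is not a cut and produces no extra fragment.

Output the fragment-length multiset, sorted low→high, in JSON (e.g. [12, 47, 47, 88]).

[1,6,6,6,7,8,8,9,9,10,11,13,13,14,15]

Scan for sites:
  DwuVI GTAGGTCA/8: at [25, 112] ⇒ [33, 120]
  FykIV CTACACG/7: at [1, 54] ⇒ [8, 61]
  VbrIX GCGGGC/1: at [19, 33, 47] ⇒ [20, 34, 48]
  UxaI ATGGACC/3: at [11, 67, 78, 86, 93, 102, 127] ⇒ [14, 70, 81, 89, 96, 105, 130]

Pooled cuts: [8, 14, 20, 33, 34, 48, 61, 70, 81, 89, 96, 105, 120, 130]

Fragment lengths:
  [0,8): 8 bp
  [8,14): 6 bp
  [14,20): 6 bp
  [20,33): 13 bp
  [33,34): 1 bp
  [34,48): 14 bp
  [48,61): 13 bp
  [61,70): 9 bp
  [70,81): 11 bp
  [81,89): 8 bp
  [89,96): 7 bp
  [96,105): 9 bp
  [105,120): 15 bp
  [120,130): 10 bp
  [130,136): 6 bp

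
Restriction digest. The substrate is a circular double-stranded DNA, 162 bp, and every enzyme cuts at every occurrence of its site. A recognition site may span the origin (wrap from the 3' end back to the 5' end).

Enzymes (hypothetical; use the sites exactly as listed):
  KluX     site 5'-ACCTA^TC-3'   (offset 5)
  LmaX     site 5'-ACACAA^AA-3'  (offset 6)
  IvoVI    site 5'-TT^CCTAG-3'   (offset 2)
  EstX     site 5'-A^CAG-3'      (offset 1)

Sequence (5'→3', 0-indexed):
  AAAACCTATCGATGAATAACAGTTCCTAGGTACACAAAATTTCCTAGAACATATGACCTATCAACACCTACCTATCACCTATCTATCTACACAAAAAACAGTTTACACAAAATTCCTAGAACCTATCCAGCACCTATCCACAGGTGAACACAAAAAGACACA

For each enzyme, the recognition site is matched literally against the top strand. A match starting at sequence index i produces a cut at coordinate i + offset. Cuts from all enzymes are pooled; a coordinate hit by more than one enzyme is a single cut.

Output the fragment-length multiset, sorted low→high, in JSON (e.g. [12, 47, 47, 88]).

[4,4,4,5,5,7,7,10,11,11,11,12,13,13,13,14,18]

Per-enzyme occurrences:
  KluX (ACCTATC, off=5): starts [3, 55, 69, 76, 120, 131] → cuts [8, 60, 74, 81, 125, 136]
  LmaX (ACACAAAA, off=6): starts [31, 88, 104, 147, 157] → cuts [1, 37, 94, 110, 153]
  IvoVI (TTCCTAG, off=2): starts [22, 40, 112] → cuts [24, 42, 114]
  EstX (ACAG, off=1): starts [18, 97, 139] → cuts [19, 98, 140]

All cut coordinates (distinct, sorted): [1, 8, 19, 24, 37, 42, 60, 74, 81, 94, 98, 110, 114, 125, 136, 140, 153]

Fragment lengths:
  1→8: 7 bp
  8→19: 11 bp
  19→24: 5 bp
  24→37: 13 bp
  37→42: 5 bp
  42→60: 18 bp
  60→74: 14 bp
  74→81: 7 bp
  81→94: 13 bp
  94→98: 4 bp
  98→110: 12 bp
  110→114: 4 bp
  114→125: 11 bp
  125→136: 11 bp
  136→140: 4 bp
  140→153: 13 bp
  153→1 (wrap): 162-153+1 = 10 bp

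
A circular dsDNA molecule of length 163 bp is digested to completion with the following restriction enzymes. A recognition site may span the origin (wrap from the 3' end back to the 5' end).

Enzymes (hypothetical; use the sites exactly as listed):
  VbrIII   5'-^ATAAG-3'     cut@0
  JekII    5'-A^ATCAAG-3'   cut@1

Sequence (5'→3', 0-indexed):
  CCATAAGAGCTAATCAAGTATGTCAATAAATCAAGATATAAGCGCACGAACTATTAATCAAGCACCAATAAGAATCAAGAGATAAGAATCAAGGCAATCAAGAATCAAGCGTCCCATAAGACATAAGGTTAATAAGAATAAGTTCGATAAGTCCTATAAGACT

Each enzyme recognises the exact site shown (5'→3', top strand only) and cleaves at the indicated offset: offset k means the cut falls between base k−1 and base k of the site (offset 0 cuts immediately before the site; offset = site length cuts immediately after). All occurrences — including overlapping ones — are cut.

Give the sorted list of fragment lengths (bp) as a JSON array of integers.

[6,6,6,7,7,8,8,9,9,9,9,10,10,11,12,17,19]

Scan for sites:
  VbrIII (ATAAG, off=0): starts [2, 37, 67, 81, 115, 122, 131, 137, 146, 155] → cuts [2, 37, 67, 81, 115, 122, 131, 137, 146, 155]
  JekII (AATCAAG, off=1): starts [11, 28, 55, 72, 86, 95, 102] → cuts [12, 29, 56, 73, 87, 96, 103]

All cut coordinates (distinct, sorted): [2, 12, 29, 37, 56, 67, 73, 81, 87, 96, 103, 115, 122, 131, 137, 146, 155]

Fragments:
  2→12: 10 bp
  12→29: 17 bp
  29→37: 8 bp
  37→56: 19 bp
  56→67: 11 bp
  67→73: 6 bp
  73→81: 8 bp
  81→87: 6 bp
  87→96: 9 bp
  96→103: 7 bp
  103→115: 12 bp
  115→122: 7 bp
  122→131: 9 bp
  131→137: 6 bp
  137→146: 9 bp
  146→155: 9 bp
  155→2 (wrap): 163-155+2 = 10 bp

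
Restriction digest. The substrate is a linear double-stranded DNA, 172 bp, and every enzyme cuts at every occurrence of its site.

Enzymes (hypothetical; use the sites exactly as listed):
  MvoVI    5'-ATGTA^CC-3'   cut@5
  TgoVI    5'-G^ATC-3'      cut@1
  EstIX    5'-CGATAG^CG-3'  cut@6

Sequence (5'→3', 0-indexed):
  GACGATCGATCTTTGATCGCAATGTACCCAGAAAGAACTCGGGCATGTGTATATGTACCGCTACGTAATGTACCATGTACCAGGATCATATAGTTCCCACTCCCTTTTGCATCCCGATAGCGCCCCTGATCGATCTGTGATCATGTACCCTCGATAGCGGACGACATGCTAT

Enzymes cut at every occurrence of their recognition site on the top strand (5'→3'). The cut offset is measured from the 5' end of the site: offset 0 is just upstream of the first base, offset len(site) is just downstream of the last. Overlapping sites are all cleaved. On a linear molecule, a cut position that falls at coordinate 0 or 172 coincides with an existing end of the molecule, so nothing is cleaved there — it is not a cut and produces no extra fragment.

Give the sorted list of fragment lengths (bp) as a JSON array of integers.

Scan for sites:
  MvoVI ATGTACC/5: at [21, 52, 67, 74, 142] ⇒ [26, 57, 72, 79, 147]
  TgoVI GATC/1: at [3, 7, 14, 83, 127, 131, 138] ⇒ [4, 8, 15, 84, 128, 132, 139]
  EstIX CGATAGCG/6: at [114, 151] ⇒ [120, 157]

All cut coordinates (distinct, sorted): [4, 8, 15, 26, 57, 72, 79, 84, 120, 128, 132, 139, 147, 157]

Fragment lengths:
  [0,4): 4 bp
  [4,8): 4 bp
  [8,15): 7 bp
  [15,26): 11 bp
  [26,57): 31 bp
  [57,72): 15 bp
  [72,79): 7 bp
  [79,84): 5 bp
  [84,120): 36 bp
  [120,128): 8 bp
  [128,132): 4 bp
  [132,139): 7 bp
  [139,147): 8 bp
  [147,157): 10 bp
  [157,172): 15 bp

[4,4,4,5,7,7,7,8,8,10,11,15,15,31,36]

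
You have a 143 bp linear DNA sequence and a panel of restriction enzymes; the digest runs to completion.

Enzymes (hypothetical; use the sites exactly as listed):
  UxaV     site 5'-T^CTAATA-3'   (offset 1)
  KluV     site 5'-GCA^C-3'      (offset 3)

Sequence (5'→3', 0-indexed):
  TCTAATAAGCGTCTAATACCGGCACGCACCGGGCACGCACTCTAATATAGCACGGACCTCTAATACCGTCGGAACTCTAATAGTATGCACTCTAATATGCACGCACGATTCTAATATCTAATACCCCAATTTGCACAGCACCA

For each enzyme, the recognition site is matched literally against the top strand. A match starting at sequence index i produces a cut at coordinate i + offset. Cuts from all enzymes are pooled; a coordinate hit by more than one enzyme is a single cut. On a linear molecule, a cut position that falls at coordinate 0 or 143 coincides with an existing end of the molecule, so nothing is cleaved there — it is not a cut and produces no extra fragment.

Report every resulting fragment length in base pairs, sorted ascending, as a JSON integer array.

[1,2,2,3,4,4,4,5,5,7,7,7,10,11,11,12,13,17,18]

Site scan:
  UxaV TCTAATA/1: at [0, 11, 40, 58, 75, 90, 109, 116] ⇒ [1, 12, 41, 59, 76, 91, 110, 117]
  KluV GCAC/3: at [21, 25, 32, 36, 49, 86, 98, 102, 132, 137] ⇒ [24, 28, 35, 39, 52, 89, 101, 105, 135, 140]

Pooled cuts: [1, 12, 24, 28, 35, 39, 41, 52, 59, 76, 89, 91, 101, 105, 110, 117, 135, 140]

Fragments:
  [0,1): 1 bp
  [1,12): 11 bp
  [12,24): 12 bp
  [24,28): 4 bp
  [28,35): 7 bp
  [35,39): 4 bp
  [39,41): 2 bp
  [41,52): 11 bp
  [52,59): 7 bp
  [59,76): 17 bp
  [76,89): 13 bp
  [89,91): 2 bp
  [91,101): 10 bp
  [101,105): 4 bp
  [105,110): 5 bp
  [110,117): 7 bp
  [117,135): 18 bp
  [135,140): 5 bp
  [140,143): 3 bp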